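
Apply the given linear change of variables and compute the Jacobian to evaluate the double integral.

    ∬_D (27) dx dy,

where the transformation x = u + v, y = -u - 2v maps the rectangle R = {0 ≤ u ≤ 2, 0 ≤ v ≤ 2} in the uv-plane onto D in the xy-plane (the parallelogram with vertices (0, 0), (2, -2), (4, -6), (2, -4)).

Compute the Jacobian determinant of (x, y) with respect to (u, v):

    ∂(x,y)/∂(u,v) = | 1  1 | = (1)(-2) - (1)(-1) = -1.
                   | -1  -2 |

Its absolute value is |J| = 1 (the area scaling factor).

Substituting x = u + v, y = -u - 2v into the integrand,

    27 → 27,

so the integral becomes

    ∬_R (27) · |J| du dv = ∫_0^2 ∫_0^2 (27) dv du.

Inner (v): 54.
Outer (u): 108.

Therefore ∬_D (27) dx dy = 108.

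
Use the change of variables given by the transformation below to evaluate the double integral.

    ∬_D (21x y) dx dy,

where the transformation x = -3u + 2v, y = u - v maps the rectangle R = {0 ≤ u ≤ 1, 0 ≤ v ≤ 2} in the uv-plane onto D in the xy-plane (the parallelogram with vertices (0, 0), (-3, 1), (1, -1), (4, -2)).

Compute the Jacobian determinant of (x, y) with respect to (u, v):

    ∂(x,y)/∂(u,v) = | -3  2 | = (-3)(-1) - (2)(1) = 1.
                   | 1  -1 |

Its absolute value is |J| = 1 (the area scaling factor).

Substituting x = -3u + 2v, y = u - v into the integrand,

    21x y → -63u^2 + 105u v - 42v^2,

so the integral becomes

    ∬_R (-63u^2 + 105u v - 42v^2) · |J| du dv = ∫_0^1 ∫_0^2 (-63u^2 + 105u v - 42v^2) dv du.

Inner (v): -126u^2 + 210u - 112.
Outer (u): -49.

Therefore ∬_D (21x y) dx dy = -49.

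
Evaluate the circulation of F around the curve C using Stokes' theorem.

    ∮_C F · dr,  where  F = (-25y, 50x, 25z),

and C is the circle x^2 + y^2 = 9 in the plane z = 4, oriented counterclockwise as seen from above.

Let S be the flat disk x^2 + y^2 ≤ 9 in the plane z = 4, with upward unit normal n̂ = ẑ. By Stokes' theorem,

    ∮_C F · dr = ∬_S (∇ × F) · n̂ dS = ∬_D (curl F)_z dA,

where D is the disk x^2 + y^2 ≤ 9.

Compute the curl of F = (-25y, 50x, 25z):
    (∇ × F)_x = ∂F_z/∂y - ∂F_y/∂z = 0,
    (∇ × F)_y = ∂F_x/∂z - ∂F_z/∂x = 0,
    (∇ × F)_z = ∂F_y/∂x - ∂F_x/∂y = 75.

On z = 4, (curl F)_z = 75.

Convert to polar (x = r cos θ, y = r sin θ, dA = r dr dθ); the integrand becomes 75, so

    ∬_D (curl F)_z dA = ∫_0^{2π} ∫_0^{3} (75) · r dr dθ.

Inner (r from 0 to 3): 675/2.
Outer (θ from 0 to 2π): 675π.

Therefore ∮_C F · dr = 675π.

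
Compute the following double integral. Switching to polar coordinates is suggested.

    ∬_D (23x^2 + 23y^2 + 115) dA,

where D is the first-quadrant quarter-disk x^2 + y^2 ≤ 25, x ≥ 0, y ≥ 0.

The region D is 0 ≤ r ≤ 5, 0 ≤ θ ≤ π/2 in polar coordinates, where x = r cos(θ), y = r sin(θ), and dA = r dr dθ.

Under the substitution, the integrand becomes 23r^2 + 115, so

    ∬_D (23x^2 + 23y^2 + 115) dA = ∫_{0}^{π/2} ∫_{0}^{5} (23r^2 + 115) · r dr dθ.

Inner integral (in r): ∫_{0}^{5} (23r^2 + 115) · r dr = 20125/4.

Outer integral (in θ): ∫_{0}^{π/2} (20125/4) dθ = 20125π/8.

Therefore ∬_D (23x^2 + 23y^2 + 115) dA = 20125π/8.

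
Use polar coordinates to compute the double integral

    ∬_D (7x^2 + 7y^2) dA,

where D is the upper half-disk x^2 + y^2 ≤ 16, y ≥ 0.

The region D is 0 ≤ r ≤ 4, 0 ≤ θ ≤ π in polar coordinates, where x = r cos(θ), y = r sin(θ), and dA = r dr dθ.

Under the substitution, the integrand becomes 7r^2, so

    ∬_D (7x^2 + 7y^2) dA = ∫_{0}^{π} ∫_{0}^{4} (7r^2) · r dr dθ.

Inner integral (in r): ∫_{0}^{4} (7r^2) · r dr = 448.

Outer integral (in θ): ∫_{0}^{π} (448) dθ = 448π.

Therefore ∬_D (7x^2 + 7y^2) dA = 448π.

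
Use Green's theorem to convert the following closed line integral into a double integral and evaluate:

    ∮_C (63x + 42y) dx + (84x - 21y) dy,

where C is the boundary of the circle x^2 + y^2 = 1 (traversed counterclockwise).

Green's theorem converts the closed line integral into a double integral over the enclosed region D:

    ∮_C P dx + Q dy = ∬_D (∂Q/∂x - ∂P/∂y) dA.

Here P = 63x + 42y, Q = 84x - 21y, so

    ∂Q/∂x = 84,    ∂P/∂y = 42,
    ∂Q/∂x - ∂P/∂y = 42.

D is the region x^2 + y^2 ≤ 1. Evaluating the double integral:

In polar coordinates (x = r cos θ, y = r sin θ, dA = r dr dθ) the integrand becomes 42, so

    ∬_D (42) dA = ∫_0^{2π} ∫_0^{1} (42) · r dr dθ.

Inner (r from 0 to 1): 21.
Outer (θ from 0 to 2π): 42π.

Therefore ∮_C P dx + Q dy = 42π.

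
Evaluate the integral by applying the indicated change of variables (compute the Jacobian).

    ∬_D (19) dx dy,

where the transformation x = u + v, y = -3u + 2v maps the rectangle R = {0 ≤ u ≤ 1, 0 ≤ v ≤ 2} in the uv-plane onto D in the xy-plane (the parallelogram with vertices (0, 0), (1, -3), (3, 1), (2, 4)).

Compute the Jacobian determinant of (x, y) with respect to (u, v):

    ∂(x,y)/∂(u,v) = | 1  1 | = (1)(2) - (1)(-3) = 5.
                   | -3  2 |

Its absolute value is |J| = 5 (the area scaling factor).

Substituting x = u + v, y = -3u + 2v into the integrand,

    19 → 19,

so the integral becomes

    ∬_R (19) · |J| du dv = ∫_0^1 ∫_0^2 (95) dv du.

Inner (v): 190.
Outer (u): 190.

Therefore ∬_D (19) dx dy = 190.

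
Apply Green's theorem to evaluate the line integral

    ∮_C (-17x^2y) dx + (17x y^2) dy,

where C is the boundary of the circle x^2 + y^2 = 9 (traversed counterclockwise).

Green's theorem converts the closed line integral into a double integral over the enclosed region D:

    ∮_C P dx + Q dy = ∬_D (∂Q/∂x - ∂P/∂y) dA.

Here P = -17x^2y, Q = 17x y^2, so

    ∂Q/∂x = 17y^2,    ∂P/∂y = -17x^2,
    ∂Q/∂x - ∂P/∂y = 17x^2 + 17y^2.

D is the region x^2 + y^2 ≤ 9. Evaluating the double integral:

In polar coordinates (x = r cos θ, y = r sin θ, dA = r dr dθ) the integrand becomes 17r^2, so

    ∬_D (17x^2 + 17y^2) dA = ∫_0^{2π} ∫_0^{3} (17r^2) · r dr dθ.

Inner (r from 0 to 3): 1377/4.
Outer (θ from 0 to 2π): 1377π/2.

Therefore ∮_C P dx + Q dy = 1377π/2.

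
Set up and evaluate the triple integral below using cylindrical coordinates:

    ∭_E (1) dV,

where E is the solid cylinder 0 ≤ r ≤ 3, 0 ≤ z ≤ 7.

In cylindrical coordinates, x = r cos(θ), y = r sin(θ), z = z, and dV = r dr dθ dz.

The integrand becomes 1, so

    ∭_E (1) dV = ∫_{0}^{2π} ∫_{0}^{3} ∫_{0}^{7} (1) · r dz dr dθ.

Inner (z): 7r.
Middle (r from 0 to 3): 63/2.
Outer (θ): 63π.

Therefore the triple integral equals 63π.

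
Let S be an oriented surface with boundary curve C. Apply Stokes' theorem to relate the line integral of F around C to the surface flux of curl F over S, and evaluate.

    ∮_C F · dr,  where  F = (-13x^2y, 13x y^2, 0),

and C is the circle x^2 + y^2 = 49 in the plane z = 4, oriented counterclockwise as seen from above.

Let S be the flat disk x^2 + y^2 ≤ 49 in the plane z = 4, with upward unit normal n̂ = ẑ. By Stokes' theorem,

    ∮_C F · dr = ∬_S (∇ × F) · n̂ dS = ∬_D (curl F)_z dA,

where D is the disk x^2 + y^2 ≤ 49.

Compute the curl of F = (-13x^2y, 13x y^2, 0):
    (∇ × F)_x = ∂F_z/∂y - ∂F_y/∂z = 0,
    (∇ × F)_y = ∂F_x/∂z - ∂F_z/∂x = 0,
    (∇ × F)_z = ∂F_y/∂x - ∂F_x/∂y = 13x^2 + 13y^2.

On z = 4, (curl F)_z = 13x^2 + 13y^2.

Convert to polar (x = r cos θ, y = r sin θ, dA = r dr dθ); the integrand becomes 13r^2, so

    ∬_D (curl F)_z dA = ∫_0^{2π} ∫_0^{7} (13r^2) · r dr dθ.

Inner (r from 0 to 7): 31213/4.
Outer (θ from 0 to 2π): 31213π/2.

Therefore ∮_C F · dr = 31213π/2.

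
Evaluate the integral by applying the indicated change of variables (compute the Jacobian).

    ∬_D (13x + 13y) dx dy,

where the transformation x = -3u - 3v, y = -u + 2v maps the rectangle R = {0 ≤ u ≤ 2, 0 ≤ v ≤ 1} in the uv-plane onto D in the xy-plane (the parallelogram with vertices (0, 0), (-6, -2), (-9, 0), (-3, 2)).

Compute the Jacobian determinant of (x, y) with respect to (u, v):

    ∂(x,y)/∂(u,v) = | -3  -3 | = (-3)(2) - (-3)(-1) = -9.
                   | -1  2 |

Its absolute value is |J| = 9 (the area scaling factor).

Substituting x = -3u - 3v, y = -u + 2v into the integrand,

    13x + 13y → -52u - 13v,

so the integral becomes

    ∬_R (-52u - 13v) · |J| du dv = ∫_0^2 ∫_0^1 (-468u - 117v) dv du.

Inner (v): -468u - 117/2.
Outer (u): -1053.

Therefore ∬_D (13x + 13y) dx dy = -1053.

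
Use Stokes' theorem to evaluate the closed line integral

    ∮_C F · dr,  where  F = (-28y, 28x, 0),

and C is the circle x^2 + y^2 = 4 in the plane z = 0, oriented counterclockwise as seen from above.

Let S be the flat disk x^2 + y^2 ≤ 4 in the plane z = 0, with upward unit normal n̂ = ẑ. By Stokes' theorem,

    ∮_C F · dr = ∬_S (∇ × F) · n̂ dS = ∬_D (curl F)_z dA,

where D is the disk x^2 + y^2 ≤ 4.

Compute the curl of F = (-28y, 28x, 0):
    (∇ × F)_x = ∂F_z/∂y - ∂F_y/∂z = 0,
    (∇ × F)_y = ∂F_x/∂z - ∂F_z/∂x = 0,
    (∇ × F)_z = ∂F_y/∂x - ∂F_x/∂y = 56.

On z = 0, (curl F)_z = 56.

Convert to polar (x = r cos θ, y = r sin θ, dA = r dr dθ); the integrand becomes 56, so

    ∬_D (curl F)_z dA = ∫_0^{2π} ∫_0^{2} (56) · r dr dθ.

Inner (r from 0 to 2): 112.
Outer (θ from 0 to 2π): 224π.

Therefore ∮_C F · dr = 224π.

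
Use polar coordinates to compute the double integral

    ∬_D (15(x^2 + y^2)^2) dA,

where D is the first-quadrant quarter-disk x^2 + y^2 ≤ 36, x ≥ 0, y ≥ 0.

The region D is 0 ≤ r ≤ 6, 0 ≤ θ ≤ π/2 in polar coordinates, where x = r cos(θ), y = r sin(θ), and dA = r dr dθ.

Under the substitution, the integrand becomes 15r^4, so

    ∬_D (15(x^2 + y^2)^2) dA = ∫_{0}^{π/2} ∫_{0}^{6} (15r^4) · r dr dθ.

Inner integral (in r): ∫_{0}^{6} (15r^4) · r dr = 116640.

Outer integral (in θ): ∫_{0}^{π/2} (116640) dθ = 58320π.

Therefore ∬_D (15(x^2 + y^2)^2) dA = 58320π.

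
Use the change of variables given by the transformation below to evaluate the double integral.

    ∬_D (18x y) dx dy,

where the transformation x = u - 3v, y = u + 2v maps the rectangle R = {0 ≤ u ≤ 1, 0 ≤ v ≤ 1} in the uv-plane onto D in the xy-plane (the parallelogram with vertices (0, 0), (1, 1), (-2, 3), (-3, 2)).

Compute the Jacobian determinant of (x, y) with respect to (u, v):

    ∂(x,y)/∂(u,v) = | 1  -3 | = (1)(2) - (-3)(1) = 5.
                   | 1  2 |

Its absolute value is |J| = 5 (the area scaling factor).

Substituting x = u - 3v, y = u + 2v into the integrand,

    18x y → 18u^2 - 18u v - 108v^2,

so the integral becomes

    ∬_R (18u^2 - 18u v - 108v^2) · |J| du dv = ∫_0^1 ∫_0^1 (90u^2 - 90u v - 540v^2) dv du.

Inner (v): 90u^2 - 45u - 180.
Outer (u): -345/2.

Therefore ∬_D (18x y) dx dy = -345/2.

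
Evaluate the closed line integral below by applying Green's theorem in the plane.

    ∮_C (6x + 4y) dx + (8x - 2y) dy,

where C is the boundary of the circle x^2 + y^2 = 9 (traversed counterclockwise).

Green's theorem converts the closed line integral into a double integral over the enclosed region D:

    ∮_C P dx + Q dy = ∬_D (∂Q/∂x - ∂P/∂y) dA.

Here P = 6x + 4y, Q = 8x - 2y, so

    ∂Q/∂x = 8,    ∂P/∂y = 4,
    ∂Q/∂x - ∂P/∂y = 4.

D is the region x^2 + y^2 ≤ 9. Evaluating the double integral:

In polar coordinates (x = r cos θ, y = r sin θ, dA = r dr dθ) the integrand becomes 4, so

    ∬_D (4) dA = ∫_0^{2π} ∫_0^{3} (4) · r dr dθ.

Inner (r from 0 to 3): 18.
Outer (θ from 0 to 2π): 36π.

Therefore ∮_C P dx + Q dy = 36π.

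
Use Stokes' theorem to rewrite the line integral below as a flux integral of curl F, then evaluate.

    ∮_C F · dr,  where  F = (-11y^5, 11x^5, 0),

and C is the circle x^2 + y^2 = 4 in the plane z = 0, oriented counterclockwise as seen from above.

Let S be the flat disk x^2 + y^2 ≤ 4 in the plane z = 0, with upward unit normal n̂ = ẑ. By Stokes' theorem,

    ∮_C F · dr = ∬_S (∇ × F) · n̂ dS = ∬_D (curl F)_z dA,

where D is the disk x^2 + y^2 ≤ 4.

Compute the curl of F = (-11y^5, 11x^5, 0):
    (∇ × F)_x = ∂F_z/∂y - ∂F_y/∂z = 0,
    (∇ × F)_y = ∂F_x/∂z - ∂F_z/∂x = 0,
    (∇ × F)_z = ∂F_y/∂x - ∂F_x/∂y = 55x^4 + 55y^4.

On z = 0, (curl F)_z = 55x^4 + 55y^4.

Convert to polar (x = r cos θ, y = r sin θ, dA = r dr dθ); the integrand becomes 55r^4(sin(θ)^4 + cos(θ)^4), so

    ∬_D (curl F)_z dA = ∫_0^{2π} ∫_0^{2} (55r^4(sin(θ)^4 + cos(θ)^4)) · r dr dθ.

Inner (r from 0 to 2): 1760sin(θ)^4/3 + 1760cos(θ)^4/3.
Outer (θ from 0 to 2π): 880π.

Therefore ∮_C F · dr = 880π.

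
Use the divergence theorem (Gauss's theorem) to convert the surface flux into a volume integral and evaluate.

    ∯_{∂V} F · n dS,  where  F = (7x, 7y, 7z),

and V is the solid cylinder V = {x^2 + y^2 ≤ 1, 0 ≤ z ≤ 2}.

By the divergence theorem,

    ∯_{∂V} F · n dS = ∭_V (∇ · F) dV.

Compute the divergence:
    ∇ · F = ∂F_x/∂x + ∂F_y/∂y + ∂F_z/∂z = 7 + 7 + 7 = 21.

In cylindrical coordinates, x = r cos(θ), y = r sin(θ), z = z, dV = r dr dθ dz, with 0 ≤ r ≤ 1, 0 ≤ θ ≤ 2π, 0 ≤ z ≤ 2.

The integrand, after substitution and multiplying by the volume element, becomes (21) · r, so

    ∭_V (∇·F) dV = ∫_0^{2π} ∫_0^{1} ∫_0^{2} (21) · r dz dr dθ.

Inner (z from 0 to 2): 42r.
Middle (r from 0 to 1): 21.
Outer (θ from 0 to 2π): 42π.

Therefore ∯_{∂V} F · n dS = 42π.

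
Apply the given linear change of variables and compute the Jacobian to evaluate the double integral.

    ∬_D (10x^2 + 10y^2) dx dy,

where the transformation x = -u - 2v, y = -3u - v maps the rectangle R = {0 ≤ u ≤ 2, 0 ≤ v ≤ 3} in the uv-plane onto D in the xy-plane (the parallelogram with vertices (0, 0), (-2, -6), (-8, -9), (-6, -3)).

Compute the Jacobian determinant of (x, y) with respect to (u, v):

    ∂(x,y)/∂(u,v) = | -1  -2 | = (-1)(-1) - (-2)(-3) = -5.
                   | -3  -1 |

Its absolute value is |J| = 5 (the area scaling factor).

Substituting x = -u - 2v, y = -3u - v into the integrand,

    10x^2 + 10y^2 → 100u^2 + 100u v + 50v^2,

so the integral becomes

    ∬_R (100u^2 + 100u v + 50v^2) · |J| du dv = ∫_0^2 ∫_0^3 (500u^2 + 500u v + 250v^2) dv du.

Inner (v): 1500u^2 + 2250u + 2250.
Outer (u): 13000.

Therefore ∬_D (10x^2 + 10y^2) dx dy = 13000.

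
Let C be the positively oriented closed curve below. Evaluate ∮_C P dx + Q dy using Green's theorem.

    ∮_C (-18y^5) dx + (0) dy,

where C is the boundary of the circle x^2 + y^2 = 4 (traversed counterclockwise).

Green's theorem converts the closed line integral into a double integral over the enclosed region D:

    ∮_C P dx + Q dy = ∬_D (∂Q/∂x - ∂P/∂y) dA.

Here P = -18y^5, Q = 0, so

    ∂Q/∂x = 0,    ∂P/∂y = -90y^4,
    ∂Q/∂x - ∂P/∂y = 90y^4.

D is the region x^2 + y^2 ≤ 4. Evaluating the double integral:

In polar coordinates (x = r cos θ, y = r sin θ, dA = r dr dθ) the integrand becomes 90r^4sin(θ)^4, so

    ∬_D (90y^4) dA = ∫_0^{2π} ∫_0^{2} (90r^4sin(θ)^4) · r dr dθ.

Inner (r from 0 to 2): 960sin(θ)^4.
Outer (θ from 0 to 2π): 720π.

Therefore ∮_C P dx + Q dy = 720π.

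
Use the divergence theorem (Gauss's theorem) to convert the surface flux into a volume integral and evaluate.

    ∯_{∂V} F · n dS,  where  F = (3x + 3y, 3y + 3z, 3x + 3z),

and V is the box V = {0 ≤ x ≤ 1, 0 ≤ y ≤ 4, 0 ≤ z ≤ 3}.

By the divergence theorem,

    ∯_{∂V} F · n dS = ∭_V (∇ · F) dV.

Compute the divergence:
    ∇ · F = ∂F_x/∂x + ∂F_y/∂y + ∂F_z/∂z = 3 + 3 + 3 = 9.

V is a rectangular box, so dV = dx dy dz with 0 ≤ x ≤ 1, 0 ≤ y ≤ 4, 0 ≤ z ≤ 3.

Integrate (9) over V as an iterated integral:

    ∭_V (∇·F) dV = ∫_0^{1} ∫_0^{4} ∫_0^{3} (9) dz dy dx.

Inner (z from 0 to 3): 27.
Middle (y from 0 to 4): 108.
Outer (x from 0 to 1): 108.

Therefore ∯_{∂V} F · n dS = 108.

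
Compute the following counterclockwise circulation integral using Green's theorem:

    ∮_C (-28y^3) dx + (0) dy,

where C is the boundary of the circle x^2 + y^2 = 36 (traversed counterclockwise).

Green's theorem converts the closed line integral into a double integral over the enclosed region D:

    ∮_C P dx + Q dy = ∬_D (∂Q/∂x - ∂P/∂y) dA.

Here P = -28y^3, Q = 0, so

    ∂Q/∂x = 0,    ∂P/∂y = -84y^2,
    ∂Q/∂x - ∂P/∂y = 84y^2.

D is the region x^2 + y^2 ≤ 36. Evaluating the double integral:

In polar coordinates (x = r cos θ, y = r sin θ, dA = r dr dθ) the integrand becomes 84r^2sin(θ)^2, so

    ∬_D (84y^2) dA = ∫_0^{2π} ∫_0^{6} (84r^2sin(θ)^2) · r dr dθ.

Inner (r from 0 to 6): 27216sin(θ)^2.
Outer (θ from 0 to 2π): 27216π.

Therefore ∮_C P dx + Q dy = 27216π.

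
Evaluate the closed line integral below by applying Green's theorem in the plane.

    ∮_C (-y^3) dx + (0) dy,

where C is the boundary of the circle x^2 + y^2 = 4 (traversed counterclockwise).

Green's theorem converts the closed line integral into a double integral over the enclosed region D:

    ∮_C P dx + Q dy = ∬_D (∂Q/∂x - ∂P/∂y) dA.

Here P = -y^3, Q = 0, so

    ∂Q/∂x = 0,    ∂P/∂y = -3y^2,
    ∂Q/∂x - ∂P/∂y = 3y^2.

D is the region x^2 + y^2 ≤ 4. Evaluating the double integral:

In polar coordinates (x = r cos θ, y = r sin θ, dA = r dr dθ) the integrand becomes 3r^2sin(θ)^2, so

    ∬_D (3y^2) dA = ∫_0^{2π} ∫_0^{2} (3r^2sin(θ)^2) · r dr dθ.

Inner (r from 0 to 2): 12sin(θ)^2.
Outer (θ from 0 to 2π): 12π.

Therefore ∮_C P dx + Q dy = 12π.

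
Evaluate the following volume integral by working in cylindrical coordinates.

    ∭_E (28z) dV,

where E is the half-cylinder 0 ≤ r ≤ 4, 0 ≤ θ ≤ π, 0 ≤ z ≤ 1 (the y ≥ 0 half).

In cylindrical coordinates, x = r cos(θ), y = r sin(θ), z = z, and dV = r dr dθ dz.

The integrand becomes 28z, so

    ∭_E (28z) dV = ∫_{0}^{π} ∫_{0}^{4} ∫_{0}^{1} (28z) · r dz dr dθ.

Inner (z): 14r.
Middle (r from 0 to 4): 112.
Outer (θ): 112π.

Therefore the triple integral equals 112π.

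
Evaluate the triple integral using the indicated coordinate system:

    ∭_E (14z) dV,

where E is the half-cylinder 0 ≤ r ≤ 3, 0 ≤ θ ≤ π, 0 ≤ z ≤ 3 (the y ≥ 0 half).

In cylindrical coordinates, x = r cos(θ), y = r sin(θ), z = z, and dV = r dr dθ dz.

The integrand becomes 14z, so

    ∭_E (14z) dV = ∫_{0}^{π} ∫_{0}^{3} ∫_{0}^{3} (14z) · r dz dr dθ.

Inner (z): 63r.
Middle (r from 0 to 3): 567/2.
Outer (θ): 567π/2.

Therefore the triple integral equals 567π/2.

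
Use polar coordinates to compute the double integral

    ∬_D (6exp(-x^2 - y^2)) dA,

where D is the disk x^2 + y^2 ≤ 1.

The region D is 0 ≤ r ≤ 1, 0 ≤ θ ≤ 2π in polar coordinates, where x = r cos(θ), y = r sin(θ), and dA = r dr dθ.

Under the substitution, the integrand becomes 6exp(-r^2), so

    ∬_D (6exp(-x^2 - y^2)) dA = ∫_{0}^{2π} ∫_{0}^{1} (6exp(-r^2)) · r dr dθ.

Inner integral (in r): ∫_{0}^{1} (6exp(-r^2)) · r dr = 3 - 3exp(-1).

Outer integral (in θ): ∫_{0}^{2π} (3 - 3exp(-1)) dθ = -6π exp(-1) + 6π.

Therefore ∬_D (6exp(-x^2 - y^2)) dA = -6π exp(-1) + 6π.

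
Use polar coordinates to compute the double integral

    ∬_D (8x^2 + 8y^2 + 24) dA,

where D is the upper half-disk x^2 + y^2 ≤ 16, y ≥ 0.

The region D is 0 ≤ r ≤ 4, 0 ≤ θ ≤ π in polar coordinates, where x = r cos(θ), y = r sin(θ), and dA = r dr dθ.

Under the substitution, the integrand becomes 8r^2 + 24, so

    ∬_D (8x^2 + 8y^2 + 24) dA = ∫_{0}^{π} ∫_{0}^{4} (8r^2 + 24) · r dr dθ.

Inner integral (in r): ∫_{0}^{4} (8r^2 + 24) · r dr = 704.

Outer integral (in θ): ∫_{0}^{π} (704) dθ = 704π.

Therefore ∬_D (8x^2 + 8y^2 + 24) dA = 704π.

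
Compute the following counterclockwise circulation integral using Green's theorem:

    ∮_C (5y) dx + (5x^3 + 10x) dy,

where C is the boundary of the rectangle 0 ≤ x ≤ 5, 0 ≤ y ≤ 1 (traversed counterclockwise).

Green's theorem converts the closed line integral into a double integral over the enclosed region D:

    ∮_C P dx + Q dy = ∬_D (∂Q/∂x - ∂P/∂y) dA.

Here P = 5y, Q = 5x^3 + 10x, so

    ∂Q/∂x = 15x^2 + 10,    ∂P/∂y = 5,
    ∂Q/∂x - ∂P/∂y = 15x^2 + 5.

D is the region 0 ≤ x ≤ 5, 0 ≤ y ≤ 1. Evaluating the double integral:

    ∬_D (15x^2 + 5) dA = ∫_0^{5} ∫_0^{1} (15x^2 + 5) dy dx.

Inner (y from 0 to 1): 15x^2 + 5.
Outer (x from 0 to 5): 650.

Therefore ∮_C P dx + Q dy = 650.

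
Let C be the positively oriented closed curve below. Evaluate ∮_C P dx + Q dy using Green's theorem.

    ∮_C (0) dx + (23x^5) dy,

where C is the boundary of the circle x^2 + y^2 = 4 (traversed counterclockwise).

Green's theorem converts the closed line integral into a double integral over the enclosed region D:

    ∮_C P dx + Q dy = ∬_D (∂Q/∂x - ∂P/∂y) dA.

Here P = 0, Q = 23x^5, so

    ∂Q/∂x = 115x^4,    ∂P/∂y = 0,
    ∂Q/∂x - ∂P/∂y = 115x^4.

D is the region x^2 + y^2 ≤ 4. Evaluating the double integral:

In polar coordinates (x = r cos θ, y = r sin θ, dA = r dr dθ) the integrand becomes 115r^4cos(θ)^4, so

    ∬_D (115x^4) dA = ∫_0^{2π} ∫_0^{2} (115r^4cos(θ)^4) · r dr dθ.

Inner (r from 0 to 2): 3680cos(θ)^4/3.
Outer (θ from 0 to 2π): 920π.

Therefore ∮_C P dx + Q dy = 920π.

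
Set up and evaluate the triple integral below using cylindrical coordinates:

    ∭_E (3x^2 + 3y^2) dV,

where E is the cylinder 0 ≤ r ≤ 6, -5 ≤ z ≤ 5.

In cylindrical coordinates, x = r cos(θ), y = r sin(θ), z = z, and dV = r dr dθ dz.

The integrand becomes 3r^2, so

    ∭_E (3x^2 + 3y^2) dV = ∫_{0}^{2π} ∫_{0}^{6} ∫_{-5}^{5} (3r^2) · r dz dr dθ.

Inner (z): 30r^3.
Middle (r from 0 to 6): 9720.
Outer (θ): 19440π.

Therefore the triple integral equals 19440π.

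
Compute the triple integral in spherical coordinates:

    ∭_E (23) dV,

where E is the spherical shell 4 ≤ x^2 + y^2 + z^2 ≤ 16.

In spherical coordinates, x = ρ sin(φ) cos(θ), y = ρ sin(φ) sin(θ), z = ρ cos(φ), and dV = ρ^2 sin(φ) dρ dφ dθ.

The integrand becomes 23, so

    ∭_E (23) dV = ∫_{0}^{2π} ∫_{0}^{π} ∫_{2}^{4} (23) · ρ^2 sin(φ) dρ dφ dθ.

Inner (ρ): 1288sin(φ)/3.
Middle (φ): 2576/3.
Outer (θ): 5152π/3.

Therefore the triple integral equals 5152π/3.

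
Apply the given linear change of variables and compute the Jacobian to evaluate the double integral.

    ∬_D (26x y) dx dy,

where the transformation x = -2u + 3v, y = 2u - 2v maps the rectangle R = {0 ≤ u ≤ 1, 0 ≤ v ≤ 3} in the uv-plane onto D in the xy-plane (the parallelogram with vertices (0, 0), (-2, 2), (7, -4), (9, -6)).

Compute the Jacobian determinant of (x, y) with respect to (u, v):

    ∂(x,y)/∂(u,v) = | -2  3 | = (-2)(-2) - (3)(2) = -2.
                   | 2  -2 |

Its absolute value is |J| = 2 (the area scaling factor).

Substituting x = -2u + 3v, y = 2u - 2v into the integrand,

    26x y → -104u^2 + 260u v - 156v^2,

so the integral becomes

    ∬_R (-104u^2 + 260u v - 156v^2) · |J| du dv = ∫_0^1 ∫_0^3 (-208u^2 + 520u v - 312v^2) dv du.

Inner (v): -624u^2 + 2340u - 2808.
Outer (u): -1846.

Therefore ∬_D (26x y) dx dy = -1846.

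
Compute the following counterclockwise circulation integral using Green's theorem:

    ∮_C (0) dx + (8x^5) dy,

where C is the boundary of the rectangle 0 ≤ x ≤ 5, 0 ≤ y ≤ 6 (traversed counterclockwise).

Green's theorem converts the closed line integral into a double integral over the enclosed region D:

    ∮_C P dx + Q dy = ∬_D (∂Q/∂x - ∂P/∂y) dA.

Here P = 0, Q = 8x^5, so

    ∂Q/∂x = 40x^4,    ∂P/∂y = 0,
    ∂Q/∂x - ∂P/∂y = 40x^4.

D is the region 0 ≤ x ≤ 5, 0 ≤ y ≤ 6. Evaluating the double integral:

    ∬_D (40x^4) dA = ∫_0^{5} ∫_0^{6} (40x^4) dy dx.

Inner (y from 0 to 6): 240x^4.
Outer (x from 0 to 5): 150000.

Therefore ∮_C P dx + Q dy = 150000.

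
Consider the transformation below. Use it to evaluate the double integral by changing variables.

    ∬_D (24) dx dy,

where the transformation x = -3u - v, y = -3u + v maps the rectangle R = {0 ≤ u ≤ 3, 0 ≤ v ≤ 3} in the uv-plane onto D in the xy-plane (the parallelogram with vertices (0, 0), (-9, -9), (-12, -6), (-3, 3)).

Compute the Jacobian determinant of (x, y) with respect to (u, v):

    ∂(x,y)/∂(u,v) = | -3  -1 | = (-3)(1) - (-1)(-3) = -6.
                   | -3  1 |

Its absolute value is |J| = 6 (the area scaling factor).

Substituting x = -3u - v, y = -3u + v into the integrand,

    24 → 24,

so the integral becomes

    ∬_R (24) · |J| du dv = ∫_0^3 ∫_0^3 (144) dv du.

Inner (v): 432.
Outer (u): 1296.

Therefore ∬_D (24) dx dy = 1296.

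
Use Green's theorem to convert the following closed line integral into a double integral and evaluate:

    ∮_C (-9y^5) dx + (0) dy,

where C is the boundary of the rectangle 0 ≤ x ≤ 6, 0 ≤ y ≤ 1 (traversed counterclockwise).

Green's theorem converts the closed line integral into a double integral over the enclosed region D:

    ∮_C P dx + Q dy = ∬_D (∂Q/∂x - ∂P/∂y) dA.

Here P = -9y^5, Q = 0, so

    ∂Q/∂x = 0,    ∂P/∂y = -45y^4,
    ∂Q/∂x - ∂P/∂y = 45y^4.

D is the region 0 ≤ x ≤ 6, 0 ≤ y ≤ 1. Evaluating the double integral:

    ∬_D (45y^4) dA = ∫_0^{6} ∫_0^{1} (45y^4) dy dx.

Inner (y from 0 to 1): 9.
Outer (x from 0 to 6): 54.

Therefore ∮_C P dx + Q dy = 54.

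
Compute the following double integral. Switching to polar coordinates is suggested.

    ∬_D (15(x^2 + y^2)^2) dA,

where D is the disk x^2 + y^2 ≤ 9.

The region D is 0 ≤ r ≤ 3, 0 ≤ θ ≤ 2π in polar coordinates, where x = r cos(θ), y = r sin(θ), and dA = r dr dθ.

Under the substitution, the integrand becomes 15r^4, so

    ∬_D (15(x^2 + y^2)^2) dA = ∫_{0}^{2π} ∫_{0}^{3} (15r^4) · r dr dθ.

Inner integral (in r): ∫_{0}^{3} (15r^4) · r dr = 3645/2.

Outer integral (in θ): ∫_{0}^{2π} (3645/2) dθ = 3645π.

Therefore ∬_D (15(x^2 + y^2)^2) dA = 3645π.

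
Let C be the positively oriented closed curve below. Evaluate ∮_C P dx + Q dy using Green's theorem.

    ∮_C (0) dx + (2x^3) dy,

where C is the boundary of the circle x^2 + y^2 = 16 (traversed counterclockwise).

Green's theorem converts the closed line integral into a double integral over the enclosed region D:

    ∮_C P dx + Q dy = ∬_D (∂Q/∂x - ∂P/∂y) dA.

Here P = 0, Q = 2x^3, so

    ∂Q/∂x = 6x^2,    ∂P/∂y = 0,
    ∂Q/∂x - ∂P/∂y = 6x^2.

D is the region x^2 + y^2 ≤ 16. Evaluating the double integral:

In polar coordinates (x = r cos θ, y = r sin θ, dA = r dr dθ) the integrand becomes 6r^2cos(θ)^2, so

    ∬_D (6x^2) dA = ∫_0^{2π} ∫_0^{4} (6r^2cos(θ)^2) · r dr dθ.

Inner (r from 0 to 4): 384cos(θ)^2.
Outer (θ from 0 to 2π): 384π.

Therefore ∮_C P dx + Q dy = 384π.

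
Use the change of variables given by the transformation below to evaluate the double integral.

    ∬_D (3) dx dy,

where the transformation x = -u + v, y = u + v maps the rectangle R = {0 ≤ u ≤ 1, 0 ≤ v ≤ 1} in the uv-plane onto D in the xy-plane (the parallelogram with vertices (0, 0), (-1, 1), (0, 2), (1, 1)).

Compute the Jacobian determinant of (x, y) with respect to (u, v):

    ∂(x,y)/∂(u,v) = | -1  1 | = (-1)(1) - (1)(1) = -2.
                   | 1  1 |

Its absolute value is |J| = 2 (the area scaling factor).

Substituting x = -u + v, y = u + v into the integrand,

    3 → 3,

so the integral becomes

    ∬_R (3) · |J| du dv = ∫_0^1 ∫_0^1 (6) dv du.

Inner (v): 6.
Outer (u): 6.

Therefore ∬_D (3) dx dy = 6.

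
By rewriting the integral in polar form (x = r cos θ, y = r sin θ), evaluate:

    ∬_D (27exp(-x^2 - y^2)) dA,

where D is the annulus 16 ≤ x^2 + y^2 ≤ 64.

The region D is 4 ≤ r ≤ 8, 0 ≤ θ ≤ 2π in polar coordinates, where x = r cos(θ), y = r sin(θ), and dA = r dr dθ.

Under the substitution, the integrand becomes 27exp(-r^2), so

    ∬_D (27exp(-x^2 - y^2)) dA = ∫_{0}^{2π} ∫_{4}^{8} (27exp(-r^2)) · r dr dθ.

Inner integral (in r): ∫_{4}^{8} (27exp(-r^2)) · r dr = -(27 - 27exp(48))exp(-64)/2.

Outer integral (in θ): ∫_{0}^{2π} (-(27 - 27exp(48))exp(-64)/2) dθ = -27π (1 - exp(48))exp(-64).

Therefore ∬_D (27exp(-x^2 - y^2)) dA = -27π (1 - exp(48))exp(-64).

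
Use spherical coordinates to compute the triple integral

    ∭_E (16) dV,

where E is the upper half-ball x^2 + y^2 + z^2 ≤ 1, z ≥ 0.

In spherical coordinates, x = ρ sin(φ) cos(θ), y = ρ sin(φ) sin(θ), z = ρ cos(φ), and dV = ρ^2 sin(φ) dρ dφ dθ.

The integrand becomes 16, so

    ∭_E (16) dV = ∫_{0}^{2π} ∫_{0}^{π/2} ∫_{0}^{1} (16) · ρ^2 sin(φ) dρ dφ dθ.

Inner (ρ): 16sin(φ)/3.
Middle (φ): 16/3.
Outer (θ): 32π/3.

Therefore the triple integral equals 32π/3.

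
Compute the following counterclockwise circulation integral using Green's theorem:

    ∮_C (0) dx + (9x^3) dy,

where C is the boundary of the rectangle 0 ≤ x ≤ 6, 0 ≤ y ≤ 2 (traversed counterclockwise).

Green's theorem converts the closed line integral into a double integral over the enclosed region D:

    ∮_C P dx + Q dy = ∬_D (∂Q/∂x - ∂P/∂y) dA.

Here P = 0, Q = 9x^3, so

    ∂Q/∂x = 27x^2,    ∂P/∂y = 0,
    ∂Q/∂x - ∂P/∂y = 27x^2.

D is the region 0 ≤ x ≤ 6, 0 ≤ y ≤ 2. Evaluating the double integral:

    ∬_D (27x^2) dA = ∫_0^{6} ∫_0^{2} (27x^2) dy dx.

Inner (y from 0 to 2): 54x^2.
Outer (x from 0 to 6): 3888.

Therefore ∮_C P dx + Q dy = 3888.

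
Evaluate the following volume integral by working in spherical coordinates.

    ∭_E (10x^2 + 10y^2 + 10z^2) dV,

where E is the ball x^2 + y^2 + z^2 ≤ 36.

In spherical coordinates, x = ρ sin(φ) cos(θ), y = ρ sin(φ) sin(θ), z = ρ cos(φ), and dV = ρ^2 sin(φ) dρ dφ dθ.

The integrand becomes 10ρ^2, so

    ∭_E (10x^2 + 10y^2 + 10z^2) dV = ∫_{0}^{2π} ∫_{0}^{π} ∫_{0}^{6} (10ρ^2) · ρ^2 sin(φ) dρ dφ dθ.

Inner (ρ): 15552sin(φ).
Middle (φ): 31104.
Outer (θ): 62208π.

Therefore the triple integral equals 62208π.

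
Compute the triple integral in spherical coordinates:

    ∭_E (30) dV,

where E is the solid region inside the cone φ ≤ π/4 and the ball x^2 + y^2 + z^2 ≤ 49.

In spherical coordinates, x = ρ sin(φ) cos(θ), y = ρ sin(φ) sin(θ), z = ρ cos(φ), and dV = ρ^2 sin(φ) dρ dφ dθ.

The integrand becomes 30, so

    ∭_E (30) dV = ∫_{0}^{2π} ∫_{0}^{π/4} ∫_{0}^{7} (30) · ρ^2 sin(φ) dρ dφ dθ.

Inner (ρ): 3430sin(φ).
Middle (φ): 3430 - 1715sqrt(2).
Outer (θ): 3430π (2 - sqrt(2)).

Therefore the triple integral equals 3430π (2 - sqrt(2)).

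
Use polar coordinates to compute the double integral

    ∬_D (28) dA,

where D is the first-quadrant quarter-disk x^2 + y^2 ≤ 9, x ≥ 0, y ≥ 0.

The region D is 0 ≤ r ≤ 3, 0 ≤ θ ≤ π/2 in polar coordinates, where x = r cos(θ), y = r sin(θ), and dA = r dr dθ.

Under the substitution, the integrand becomes 28, so

    ∬_D (28) dA = ∫_{0}^{π/2} ∫_{0}^{3} (28) · r dr dθ.

Inner integral (in r): ∫_{0}^{3} (28) · r dr = 126.

Outer integral (in θ): ∫_{0}^{π/2} (126) dθ = 63π.

Therefore ∬_D (28) dA = 63π.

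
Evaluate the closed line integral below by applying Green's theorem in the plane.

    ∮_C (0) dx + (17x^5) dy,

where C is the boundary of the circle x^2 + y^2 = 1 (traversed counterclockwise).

Green's theorem converts the closed line integral into a double integral over the enclosed region D:

    ∮_C P dx + Q dy = ∬_D (∂Q/∂x - ∂P/∂y) dA.

Here P = 0, Q = 17x^5, so

    ∂Q/∂x = 85x^4,    ∂P/∂y = 0,
    ∂Q/∂x - ∂P/∂y = 85x^4.

D is the region x^2 + y^2 ≤ 1. Evaluating the double integral:

In polar coordinates (x = r cos θ, y = r sin θ, dA = r dr dθ) the integrand becomes 85r^4cos(θ)^4, so

    ∬_D (85x^4) dA = ∫_0^{2π} ∫_0^{1} (85r^4cos(θ)^4) · r dr dθ.

Inner (r from 0 to 1): 85cos(θ)^4/6.
Outer (θ from 0 to 2π): 85π/8.

Therefore ∮_C P dx + Q dy = 85π/8.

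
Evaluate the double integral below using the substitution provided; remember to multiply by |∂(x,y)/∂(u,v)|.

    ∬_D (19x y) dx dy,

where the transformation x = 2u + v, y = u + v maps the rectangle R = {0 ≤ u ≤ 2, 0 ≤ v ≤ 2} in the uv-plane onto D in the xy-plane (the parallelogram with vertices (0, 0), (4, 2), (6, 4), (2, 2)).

Compute the Jacobian determinant of (x, y) with respect to (u, v):

    ∂(x,y)/∂(u,v) = | 2  1 | = (2)(1) - (1)(1) = 1.
                   | 1  1 |

Its absolute value is |J| = 1 (the area scaling factor).

Substituting x = 2u + v, y = u + v into the integrand,

    19x y → 38u^2 + 57u v + 19v^2,

so the integral becomes

    ∬_R (38u^2 + 57u v + 19v^2) · |J| du dv = ∫_0^2 ∫_0^2 (38u^2 + 57u v + 19v^2) dv du.

Inner (v): 76u^2 + 114u + 152/3.
Outer (u): 532.

Therefore ∬_D (19x y) dx dy = 532.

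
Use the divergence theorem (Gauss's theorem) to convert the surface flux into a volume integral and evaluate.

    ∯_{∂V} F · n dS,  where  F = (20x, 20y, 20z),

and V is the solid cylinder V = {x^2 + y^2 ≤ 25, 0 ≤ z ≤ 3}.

By the divergence theorem,

    ∯_{∂V} F · n dS = ∭_V (∇ · F) dV.

Compute the divergence:
    ∇ · F = ∂F_x/∂x + ∂F_y/∂y + ∂F_z/∂z = 20 + 20 + 20 = 60.

In cylindrical coordinates, x = r cos(θ), y = r sin(θ), z = z, dV = r dr dθ dz, with 0 ≤ r ≤ 5, 0 ≤ θ ≤ 2π, 0 ≤ z ≤ 3.

The integrand, after substitution and multiplying by the volume element, becomes (60) · r, so

    ∭_V (∇·F) dV = ∫_0^{2π} ∫_0^{5} ∫_0^{3} (60) · r dz dr dθ.

Inner (z from 0 to 3): 180r.
Middle (r from 0 to 5): 2250.
Outer (θ from 0 to 2π): 4500π.

Therefore ∯_{∂V} F · n dS = 4500π.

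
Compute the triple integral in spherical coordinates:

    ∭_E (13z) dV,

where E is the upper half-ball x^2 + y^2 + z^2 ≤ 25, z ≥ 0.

In spherical coordinates, x = ρ sin(φ) cos(θ), y = ρ sin(φ) sin(θ), z = ρ cos(φ), and dV = ρ^2 sin(φ) dρ dφ dθ.

The integrand becomes 13ρ cos(φ), so

    ∭_E (13z) dV = ∫_{0}^{2π} ∫_{0}^{π/2} ∫_{0}^{5} (13ρ cos(φ)) · ρ^2 sin(φ) dρ dφ dθ.

Inner (ρ): 8125sin(2φ)/8.
Middle (φ): 8125/8.
Outer (θ): 8125π/4.

Therefore the triple integral equals 8125π/4.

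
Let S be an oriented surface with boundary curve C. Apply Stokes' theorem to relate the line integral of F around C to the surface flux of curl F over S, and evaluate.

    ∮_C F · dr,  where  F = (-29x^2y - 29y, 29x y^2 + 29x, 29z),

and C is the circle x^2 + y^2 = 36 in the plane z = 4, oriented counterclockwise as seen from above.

Let S be the flat disk x^2 + y^2 ≤ 36 in the plane z = 4, with upward unit normal n̂ = ẑ. By Stokes' theorem,

    ∮_C F · dr = ∬_S (∇ × F) · n̂ dS = ∬_D (curl F)_z dA,

where D is the disk x^2 + y^2 ≤ 36.

Compute the curl of F = (-29x^2y - 29y, 29x y^2 + 29x, 29z):
    (∇ × F)_x = ∂F_z/∂y - ∂F_y/∂z = 0,
    (∇ × F)_y = ∂F_x/∂z - ∂F_z/∂x = 0,
    (∇ × F)_z = ∂F_y/∂x - ∂F_x/∂y = 29x^2 + 29y^2 + 58.

On z = 4, (curl F)_z = 29x^2 + 29y^2 + 58.

Convert to polar (x = r cos θ, y = r sin θ, dA = r dr dθ); the integrand becomes 29r^2 + 58, so

    ∬_D (curl F)_z dA = ∫_0^{2π} ∫_0^{6} (29r^2 + 58) · r dr dθ.

Inner (r from 0 to 6): 10440.
Outer (θ from 0 to 2π): 20880π.

Therefore ∮_C F · dr = 20880π.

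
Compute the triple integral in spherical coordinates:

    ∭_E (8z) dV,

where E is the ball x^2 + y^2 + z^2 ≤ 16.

In spherical coordinates, x = ρ sin(φ) cos(θ), y = ρ sin(φ) sin(θ), z = ρ cos(φ), and dV = ρ^2 sin(φ) dρ dφ dθ.

The integrand becomes 8ρ cos(φ), so

    ∭_E (8z) dV = ∫_{0}^{2π} ∫_{0}^{π} ∫_{0}^{4} (8ρ cos(φ)) · ρ^2 sin(φ) dρ dφ dθ.

Inner (ρ): 256sin(2φ).
Middle (φ): 0.
Outer (θ): 0.

Therefore the triple integral equals 0.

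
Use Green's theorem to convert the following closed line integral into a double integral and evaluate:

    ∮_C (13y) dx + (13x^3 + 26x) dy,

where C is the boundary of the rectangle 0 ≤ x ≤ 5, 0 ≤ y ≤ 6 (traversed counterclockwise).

Green's theorem converts the closed line integral into a double integral over the enclosed region D:

    ∮_C P dx + Q dy = ∬_D (∂Q/∂x - ∂P/∂y) dA.

Here P = 13y, Q = 13x^3 + 26x, so

    ∂Q/∂x = 39x^2 + 26,    ∂P/∂y = 13,
    ∂Q/∂x - ∂P/∂y = 39x^2 + 13.

D is the region 0 ≤ x ≤ 5, 0 ≤ y ≤ 6. Evaluating the double integral:

    ∬_D (39x^2 + 13) dA = ∫_0^{5} ∫_0^{6} (39x^2 + 13) dy dx.

Inner (y from 0 to 6): 234x^2 + 78.
Outer (x from 0 to 5): 10140.

Therefore ∮_C P dx + Q dy = 10140.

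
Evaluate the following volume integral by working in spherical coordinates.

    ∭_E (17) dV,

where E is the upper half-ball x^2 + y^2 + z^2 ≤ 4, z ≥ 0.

In spherical coordinates, x = ρ sin(φ) cos(θ), y = ρ sin(φ) sin(θ), z = ρ cos(φ), and dV = ρ^2 sin(φ) dρ dφ dθ.

The integrand becomes 17, so

    ∭_E (17) dV = ∫_{0}^{2π} ∫_{0}^{π/2} ∫_{0}^{2} (17) · ρ^2 sin(φ) dρ dφ dθ.

Inner (ρ): 136sin(φ)/3.
Middle (φ): 136/3.
Outer (θ): 272π/3.

Therefore the triple integral equals 272π/3.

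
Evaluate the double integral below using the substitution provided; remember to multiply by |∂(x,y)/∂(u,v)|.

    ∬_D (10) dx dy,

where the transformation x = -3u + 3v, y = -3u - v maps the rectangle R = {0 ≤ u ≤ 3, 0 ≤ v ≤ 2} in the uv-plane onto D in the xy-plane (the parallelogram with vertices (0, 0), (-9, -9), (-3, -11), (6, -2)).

Compute the Jacobian determinant of (x, y) with respect to (u, v):

    ∂(x,y)/∂(u,v) = | -3  3 | = (-3)(-1) - (3)(-3) = 12.
                   | -3  -1 |

Its absolute value is |J| = 12 (the area scaling factor).

Substituting x = -3u + 3v, y = -3u - v into the integrand,

    10 → 10,

so the integral becomes

    ∬_R (10) · |J| du dv = ∫_0^3 ∫_0^2 (120) dv du.

Inner (v): 240.
Outer (u): 720.

Therefore ∬_D (10) dx dy = 720.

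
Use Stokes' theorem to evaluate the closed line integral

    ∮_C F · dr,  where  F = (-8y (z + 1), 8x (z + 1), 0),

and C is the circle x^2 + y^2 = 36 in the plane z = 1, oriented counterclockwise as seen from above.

Let S be the flat disk x^2 + y^2 ≤ 36 in the plane z = 1, with upward unit normal n̂ = ẑ. By Stokes' theorem,

    ∮_C F · dr = ∬_S (∇ × F) · n̂ dS = ∬_D (curl F)_z dA,

where D is the disk x^2 + y^2 ≤ 36.

Compute the curl of F = (-8y (z + 1), 8x (z + 1), 0):
    (∇ × F)_x = ∂F_z/∂y - ∂F_y/∂z = -8x,
    (∇ × F)_y = ∂F_x/∂z - ∂F_z/∂x = -8y,
    (∇ × F)_z = ∂F_y/∂x - ∂F_x/∂y = 16z + 16.

On z = 1, (curl F)_z = 32.

Convert to polar (x = r cos θ, y = r sin θ, dA = r dr dθ); the integrand becomes 32, so

    ∬_D (curl F)_z dA = ∫_0^{2π} ∫_0^{6} (32) · r dr dθ.

Inner (r from 0 to 6): 576.
Outer (θ from 0 to 2π): 1152π.

Therefore ∮_C F · dr = 1152π.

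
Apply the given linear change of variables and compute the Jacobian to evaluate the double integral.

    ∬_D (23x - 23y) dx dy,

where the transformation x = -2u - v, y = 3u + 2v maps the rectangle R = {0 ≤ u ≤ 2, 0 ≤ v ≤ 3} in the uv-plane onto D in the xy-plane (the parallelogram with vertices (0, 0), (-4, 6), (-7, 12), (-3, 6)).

Compute the Jacobian determinant of (x, y) with respect to (u, v):

    ∂(x,y)/∂(u,v) = | -2  -1 | = (-2)(2) - (-1)(3) = -1.
                   | 3  2 |

Its absolute value is |J| = 1 (the area scaling factor).

Substituting x = -2u - v, y = 3u + 2v into the integrand,

    23x - 23y → -115u - 69v,

so the integral becomes

    ∬_R (-115u - 69v) · |J| du dv = ∫_0^2 ∫_0^3 (-115u - 69v) dv du.

Inner (v): -345u - 621/2.
Outer (u): -1311.

Therefore ∬_D (23x - 23y) dx dy = -1311.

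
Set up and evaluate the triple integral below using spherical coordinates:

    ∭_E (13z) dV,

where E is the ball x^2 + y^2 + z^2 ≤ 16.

In spherical coordinates, x = ρ sin(φ) cos(θ), y = ρ sin(φ) sin(θ), z = ρ cos(φ), and dV = ρ^2 sin(φ) dρ dφ dθ.

The integrand becomes 13ρ cos(φ), so

    ∭_E (13z) dV = ∫_{0}^{2π} ∫_{0}^{π} ∫_{0}^{4} (13ρ cos(φ)) · ρ^2 sin(φ) dρ dφ dθ.

Inner (ρ): 416sin(2φ).
Middle (φ): 0.
Outer (θ): 0.

Therefore the triple integral equals 0.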